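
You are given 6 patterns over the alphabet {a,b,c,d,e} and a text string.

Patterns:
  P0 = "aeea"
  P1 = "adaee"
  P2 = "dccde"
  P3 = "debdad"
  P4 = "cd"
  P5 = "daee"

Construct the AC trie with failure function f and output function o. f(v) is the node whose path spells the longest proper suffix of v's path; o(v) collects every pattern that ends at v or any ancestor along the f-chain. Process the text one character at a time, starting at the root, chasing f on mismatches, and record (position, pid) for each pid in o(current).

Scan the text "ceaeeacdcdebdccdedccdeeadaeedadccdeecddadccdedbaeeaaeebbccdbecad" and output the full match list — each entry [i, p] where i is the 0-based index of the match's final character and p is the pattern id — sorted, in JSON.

Build:
Trie (insert patterns):
  0='ε' goto a→1 c→19 d→9
  1='a' goto d→5 e→2
  2='ae' goto e→3
  3='aee' goto a→4
  4='aeea' goto ·  [P0 ends]
  5='ad' goto a→6
  6='ada' goto e→7
  7='adae' goto e→8
  8='adaee' goto ·  [P1 ends]
  9='d' goto a→21 c→10 e→14
  10='dc' goto c→11
  11='dcc' goto d→12
  12='dccd' goto e→13
  13='dccde' goto ·  [P2 ends]
  14='de' goto b→15
  15='deb' goto d→16
  16='debd' goto a→17
  17='debda' goto d→18
  18='debdad' goto ·  [P3 ends]
  19='c' goto d→20
  20='cd' goto ·  [P4 ends]
  21='da' goto e→22
  22='dae' goto e→23
  23='daee' goto ·  [P5 ends]

Failure links (BFS by depth):
  n1('a'): parent n0 fail=0; on 'a' 0 → fail=0;  out ∅∪∅=∅
  n9('d'): parent n0 fail=0; on 'd' 0 → fail=0;  out ∅∪∅=∅
  n19('c'): parent n0 fail=0; on 'c' 0 → fail=0;  out ∅∪∅=∅
  n2('ae'): parent n1 fail=0; on 'e' 0 → fail=0;  out ∅∪∅=∅
  n5('ad'): parent n1 fail=0; on 'd' 0 → fail=9;  out ∅∪∅=∅
  n10('dc'): parent n9 fail=0; on 'c' 0 → fail=19;  out ∅∪∅=∅
  n14('de'): parent n9 fail=0; on 'e' 0 → fail=0;  out ∅∪∅=∅
  n20('cd'): parent n19 fail=0; on 'd' 0 → fail=9;  out {4}∪∅={4}
  n21('da'): parent n9 fail=0; on 'a' 0 → fail=1;  out ∅∪∅=∅
  n3('aee'): parent n2 fail=0; on 'e' 0 → fail=0;  out ∅∪∅=∅
  n6('ada'): parent n5 fail=9; on 'a' 9 → fail=21;  out ∅∪∅=∅
  n11('dcc'): parent n10 fail=19; on 'c' 19→0 → fail=19;  out ∅∪∅=∅
  n15('deb'): parent n14 fail=0; on 'b' 0 → fail=0;  out ∅∪∅=∅
  n22('dae'): parent n21 fail=1; on 'e' 1 → fail=2;  out ∅∪∅=∅
  n4('aeea'): parent n3 fail=0; on 'a' 0 → fail=1;  out {0}∪∅={0}
  n7('adae'): parent n6 fail=21; on 'e' 21 → fail=22;  out ∅∪∅=∅
  n12('dccd'): parent n11 fail=19; on 'd' 19 → fail=20;  out ∅∪{4}={4}
  n16('debd'): parent n15 fail=0; on 'd' 0 → fail=9;  out ∅∪∅=∅
  n23('daee'): parent n22 fail=2; on 'e' 2 → fail=3;  out {5}∪∅={5}
  n8('adaee'): parent n7 fail=22; on 'e' 22 → fail=23;  out {1}∪{5}={1,5}
  n13('dccde'): parent n12 fail=20; on 'e' 20→9 → fail=14;  out {2}∪∅={2}
  n17('debda'): parent n16 fail=9; on 'a' 9 → fail=21;  out ∅∪∅=∅
  n18('debdad'): parent n17 fail=21; on 'd' 21→1 → fail=5;  out {3}∪∅={3}

Text stream:
pos 0 'c': at 19
pos 1 'e': at 0 (fail-walked)
pos 2 'a': at 1
pos 3 'e': at 2
pos 4 'e': at 3
pos 5 'a': at 4  → match P0@[2:5]
pos 6 'c': at 19 (fail-walked)
pos 7 'd': at 20  → match P4@[6:7]
pos 8 'c': at 10 (fail-walked)
pos 9 'd': at 20 (fail-walked)  → match P4@[8:9]
pos 10 'e': at 14 (fail-walked)
pos 11 'b': at 15
pos 12 'd': at 16
pos 13 'c': at 10 (fail-walked)
pos 14 'c': at 11
pos 15 'd': at 12  → match P4@[14:15]
pos 16 'e': at 13  → match P2@[12:16]
pos 17 'd': at 9 (fail-walked)
pos 18 'c': at 10
pos 19 'c': at 11
pos 20 'd': at 12  → match P4@[19:20]
pos 21 'e': at 13  → match P2@[17:21]
pos 22 'e': at 0 (fail-walked)
pos 23 'a': at 1
pos 24 'd': at 5
pos 25 'a': at 6
pos 26 'e': at 7
pos 27 'e': at 8  → match P1@[23:27],P5@[24:27]
pos 28 'd': at 9 (fail-walked)
pos 29 'a': at 21
pos 30 'd': at 5 (fail-walked)
pos 31 'c': at 10 (fail-walked)
pos 32 'c': at 11
pos 33 'd': at 12  → match P4@[32:33]
pos 34 'e': at 13  → match P2@[30:34]
pos 35 'e': at 0 (fail-walked)
pos 36 'c': at 19
pos 37 'd': at 20  → match P4@[36:37]
pos 38 'd': at 9 (fail-walked)
pos 39 'a': at 21
pos 40 'd': at 5 (fail-walked)
pos 41 'c': at 10 (fail-walked)
pos 42 'c': at 11
pos 43 'd': at 12  → match P4@[42:43]
pos 44 'e': at 13  → match P2@[40:44]
pos 45 'd': at 9 (fail-walked)
pos 46 'b': at 0 (fail-walked)
pos 47 'a': at 1
pos 48 'e': at 2
pos 49 'e': at 3
pos 50 'a': at 4  → match P0@[47:50]
pos 51 'a': at 1 (fail-walked)
pos 52 'e': at 2
pos 53 'e': at 3
pos 54 'b': at 0 (fail-walked)
pos 55 'b': at 0
pos 56 'c': at 19
pos 57 'c': at 19 (fail-walked)
pos 58 'd': at 20  → match P4@[57:58]
pos 59 'b': at 0 (fail-walked)
pos 60 'e': at 0
pos 61 'c': at 19
pos 62 'a': at 1 (fail-walked)
pos 63 'd': at 5

Result: [[5,0],[7,4],[9,4],[15,4],[16,2],[20,4],[21,2],[27,1],[27,5],[33,4],[34,2],[37,4],[43,4],[44,2],[50,0],[58,4]]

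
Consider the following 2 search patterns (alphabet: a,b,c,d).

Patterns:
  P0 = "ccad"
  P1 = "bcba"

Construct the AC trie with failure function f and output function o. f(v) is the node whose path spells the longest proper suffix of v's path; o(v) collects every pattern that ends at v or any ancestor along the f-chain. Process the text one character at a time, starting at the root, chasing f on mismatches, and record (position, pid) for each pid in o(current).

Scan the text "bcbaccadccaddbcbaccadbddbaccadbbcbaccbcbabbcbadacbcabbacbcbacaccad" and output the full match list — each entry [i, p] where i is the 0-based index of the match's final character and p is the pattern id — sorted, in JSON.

Build automaton:
Trie (insert patterns):
  0='ε' goto b→5 c→1
  1='c' goto c→2
  2='cc' goto a→3
  3='cca' goto d→4
  4='ccad' goto ·  ←P0
  5='b' goto c→6
  6='bc' goto b→7
  7='bcb' goto a→8
  8='bcba' goto ·  ←P1

BFS fail/out derivation:
  fail(1) 'c': from fail(0)=0 chase 'c': 0 ⇒ 0;  out=∅∪out(0)=∅
  fail(5) 'b': from fail(0)=0 chase 'b': 0 ⇒ 0;  out=∅∪out(0)=∅
  fail(2) 'cc': from fail(1)=0 chase 'c': 0 ⇒ 1;  out=∅∪out(1)=∅
  fail(6) 'bc': from fail(5)=0 chase 'c': 0 ⇒ 1;  out=∅∪out(1)=∅
  fail(3) 'cca': from fail(2)=1 chase 'a': 1→0 ⇒ 0;  out=∅∪out(0)=∅
  fail(7) 'bcb': from fail(6)=1 chase 'b': 1→0 ⇒ 5;  out=∅∪out(5)=∅
  fail(4) 'ccad': from fail(3)=0 chase 'd': 0 ⇒ 0;  out={0}∪out(0)={0}
  fail(8) 'bcba': from fail(7)=5 chase 'a': 5→0 ⇒ 0;  out={1}∪out(0)={1}

Run:
i=0 'b': node 0→5
i=1 'c': node 5→6
i=2 'b': node 6→7
i=3 'a': node 7→8  ** P1@[0:3]
i=4 'c': node 8→1 (fail-walked)
i=5 'c': node 1→2
i=6 'a': node 2→3
i=7 'd': node 3→4  ** P0@[4:7]
i=8 'c': node 4→1 (fail-walked)
i=9 'c': node 1→2
i=10 'a': node 2→3
i=11 'd': node 3→4  ** P0@[8:11]
i=12 'd': node 4→0 (fail-walked)
i=13 'b': node 0→5
i=14 'c': node 5→6
i=15 'b': node 6→7
i=16 'a': node 7→8  ** P1@[13:16]
i=17 'c': node 8→1 (fail-walked)
i=18 'c': node 1→2
i=19 'a': node 2→3
i=20 'd': node 3→4  ** P0@[17:20]
i=21 'b': node 4→5 (fail-walked)
i=22 'd': node 5→0 (fail-walked)
i=23 'd': node 0→0
i=24 'b': node 0→5
i=25 'a': node 5→0 (fail-walked)
i=26 'c': node 0→1
i=27 'c': node 1→2
i=28 'a': node 2→3
i=29 'd': node 3→4  ** P0@[26:29]
i=30 'b': node 4→5 (fail-walked)
i=31 'b': node 5→5 (fail-walked)
i=32 'c': node 5→6
i=33 'b': node 6→7
i=34 'a': node 7→8  ** P1@[31:34]
i=35 'c': node 8→1 (fail-walked)
i=36 'c': node 1→2
i=37 'b': node 2→5 (fail-walked)
i=38 'c': node 5→6
i=39 'b': node 6→7
i=40 'a': node 7→8  ** P1@[37:40]
i=41 'b': node 8→5 (fail-walked)
i=42 'b': node 5→5 (fail-walked)
i=43 'c': node 5→6
i=44 'b': node 6→7
i=45 'a': node 7→8  ** P1@[42:45]
i=46 'd': node 8→0 (fail-walked)
i=47 'a': node 0→0
i=48 'c': node 0→1
i=49 'b': node 1→5 (fail-walked)
i=50 'c': node 5→6
i=51 'a': node 6→0 (fail-walked)
i=52 'b': node 0→5
i=53 'b': node 5→5 (fail-walked)
i=54 'a': node 5→0 (fail-walked)
i=55 'c': node 0→1
i=56 'b': node 1→5 (fail-walked)
i=57 'c': node 5→6
i=58 'b': node 6→7
i=59 'a': node 7→8  ** P1@[56:59]
i=60 'c': node 8→1 (fail-walked)
i=61 'a': node 1→0 (fail-walked)
i=62 'c': node 0→1
i=63 'c': node 1→2
i=64 'a': node 2→3
i=65 'd': node 3→4  ** P0@[62:65]

Result: [[3,1],[7,0],[11,0],[16,1],[20,0],[29,0],[34,1],[40,1],[45,1],[59,1],[65,0]]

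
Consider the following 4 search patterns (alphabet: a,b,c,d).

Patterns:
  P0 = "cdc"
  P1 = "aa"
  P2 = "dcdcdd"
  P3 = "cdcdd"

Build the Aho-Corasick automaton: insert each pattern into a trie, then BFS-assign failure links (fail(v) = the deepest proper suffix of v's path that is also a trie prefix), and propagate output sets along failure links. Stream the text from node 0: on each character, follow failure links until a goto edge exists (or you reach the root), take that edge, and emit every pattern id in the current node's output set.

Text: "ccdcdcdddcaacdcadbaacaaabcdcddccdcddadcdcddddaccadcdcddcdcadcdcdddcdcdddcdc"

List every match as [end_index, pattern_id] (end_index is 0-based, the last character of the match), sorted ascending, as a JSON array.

Build:
Trie (insert patterns):
  n0 'ε': a→4 c→1 d→6
  n1 'c': d→2
  n2 'cd': c→3
  n3 'cdc': d→12  ←P0
  n4 'a': a→5
  n5 'aa': ·  ←P1
  n6 'd': c→7
  n7 'dc': d→8
  n8 'dcd': c→9
  n9 'dcdc': d→10
  n10 'dcdcd': d→11
  n11 'dcdcdd': ·  ←P2
  n12 'cdcd': d→13
  n13 'cdcdd': ·  ←P3

BFS fail/out derivation:
  fail(1) 'c': from fail(0)=0 chase 'c': 0 ⇒ 0;  out=∅∪out(0)=∅
  fail(4) 'a': from fail(0)=0 chase 'a': 0 ⇒ 0;  out=∅∪out(0)=∅
  fail(6) 'd': from fail(0)=0 chase 'd': 0 ⇒ 0;  out=∅∪out(0)=∅
  fail(2) 'cd': from fail(1)=0 chase 'd': 0 ⇒ 6;  out=∅∪out(6)=∅
  fail(5) 'aa': from fail(4)=0 chase 'a': 0 ⇒ 4;  out={1}∪out(4)={1}
  fail(7) 'dc': from fail(6)=0 chase 'c': 0 ⇒ 1;  out=∅∪out(1)=∅
  fail(3) 'cdc': from fail(2)=6 chase 'c': 6 ⇒ 7;  out={0}∪out(7)={0}
  fail(8) 'dcd': from fail(7)=1 chase 'd': 1 ⇒ 2;  out=∅∪out(2)=∅
  fail(9) 'dcdc': from fail(8)=2 chase 'c': 2 ⇒ 3;  out=∅∪out(3)={0}
  fail(12) 'cdcd': from fail(3)=7 chase 'd': 7 ⇒ 8;  out=∅∪out(8)=∅
  fail(10) 'dcdcd': from fail(9)=3 chase 'd': 3 ⇒ 12;  out=∅∪out(12)=∅
  fail(13) 'cdcdd': from fail(12)=8 chase 'd': 8→2→6→0 ⇒ 6;  out={3}∪out(6)={3}
  fail(11) 'dcdcdd': from fail(10)=12 chase 'd': 12 ⇒ 13;  out={2}∪out(13)={2,3}

Run:
[0] read 'c'  n0⇒n1
[1] read 'c'  n1⇒n1 (via fail)
[2] read 'd'  n1⇒n2
[3] read 'c'  n2⇒n3  → match P0@[1:3]
[4] read 'd'  n3⇒n12
[5] read 'c'  n12⇒n9 (via fail)  → match P0@[3:5]
[6] read 'd'  n9⇒n10
[7] read 'd'  n10⇒n11  → match P2@[2:7],P3@[3:7]
[8] read 'd'  n11⇒n6 (via fail)
[9] read 'c'  n6⇒n7
[10] read 'a'  n7⇒n4 (via fail)
[11] read 'a'  n4⇒n5  → match P1@[10:11]
[12] read 'c'  n5⇒n1 (via fail)
[13] read 'd'  n1⇒n2
[14] read 'c'  n2⇒n3  → match P0@[12:14]
[15] read 'a'  n3⇒n4 (via fail)
[16] read 'd'  n4⇒n6 (via fail)
[17] read 'b'  n6⇒n0 (via fail)
[18] read 'a'  n0⇒n4
[19] read 'a'  n4⇒n5  → match P1@[18:19]
[20] read 'c'  n5⇒n1 (via fail)
[21] read 'a'  n1⇒n4 (via fail)
[22] read 'a'  n4⇒n5  → match P1@[21:22]
[23] read 'a'  n5⇒n5 (via fail)  → match P1@[22:23]
[24] read 'b'  n5⇒n0 (via fail)
[25] read 'c'  n0⇒n1
[26] read 'd'  n1⇒n2
[27] read 'c'  n2⇒n3  → match P0@[25:27]
[28] read 'd'  n3⇒n12
[29] read 'd'  n12⇒n13  → match P3@[25:29]
[30] read 'c'  n13⇒n7 (via fail)
[31] read 'c'  n7⇒n1 (via fail)
[32] read 'd'  n1⇒n2
[33] read 'c'  n2⇒n3  → match P0@[31:33]
[34] read 'd'  n3⇒n12
[35] read 'd'  n12⇒n13  → match P3@[31:35]
[36] read 'a'  n13⇒n4 (via fail)
[37] read 'd'  n4⇒n6 (via fail)
[38] read 'c'  n6⇒n7
[39] read 'd'  n7⇒n8
[40] read 'c'  n8⇒n9  → match P0@[38:40]
[41] read 'd'  n9⇒n10
[42] read 'd'  n10⇒n11  → match P2@[37:42],P3@[38:42]
[43] read 'd'  n11⇒n6 (via fail)
[44] read 'd'  n6⇒n6 (via fail)
[45] read 'a'  n6⇒n4 (via fail)
[46] read 'c'  n4⇒n1 (via fail)
[47] read 'c'  n1⇒n1 (via fail)
[48] read 'a'  n1⇒n4 (via fail)
[49] read 'd'  n4⇒n6 (via fail)
[50] read 'c'  n6⇒n7
[51] read 'd'  n7⇒n8
[52] read 'c'  n8⇒n9  → match P0@[50:52]
[53] read 'd'  n9⇒n10
[54] read 'd'  n10⇒n11  → match P2@[49:54],P3@[50:54]
[55] read 'c'  n11⇒n7 (via fail)
[56] read 'd'  n7⇒n8
[57] read 'c'  n8⇒n9  → match P0@[55:57]
[58] read 'a'  n9⇒n4 (via fail)
[59] read 'd'  n4⇒n6 (via fail)
[60] read 'c'  n6⇒n7
[61] read 'd'  n7⇒n8
[62] read 'c'  n8⇒n9  → match P0@[60:62]
[63] read 'd'  n9⇒n10
[64] read 'd'  n10⇒n11  → match P2@[59:64],P3@[60:64]
[65] read 'd'  n11⇒n6 (via fail)
[66] read 'c'  n6⇒n7
[67] read 'd'  n7⇒n8
[68] read 'c'  n8⇒n9  → match P0@[66:68]
[69] read 'd'  n9⇒n10
[70] read 'd'  n10⇒n11  → match P2@[65:70],P3@[66:70]
[71] read 'd'  n11⇒n6 (via fail)
[72] read 'c'  n6⇒n7
[73] read 'd'  n7⇒n8
[74] read 'c'  n8⇒n9  → match P0@[72:74]

All matches (sorted): [[3,0],[5,0],[7,2],[7,3],[11,1],[14,0],[19,1],[22,1],[23,1],[27,0],[29,3],[33,0],[35,3],[40,0],[42,2],[42,3],[52,0],[54,2],[54,3],[57,0],[62,0],[64,2],[64,3],[68,0],[70,2],[70,3],[74,0]]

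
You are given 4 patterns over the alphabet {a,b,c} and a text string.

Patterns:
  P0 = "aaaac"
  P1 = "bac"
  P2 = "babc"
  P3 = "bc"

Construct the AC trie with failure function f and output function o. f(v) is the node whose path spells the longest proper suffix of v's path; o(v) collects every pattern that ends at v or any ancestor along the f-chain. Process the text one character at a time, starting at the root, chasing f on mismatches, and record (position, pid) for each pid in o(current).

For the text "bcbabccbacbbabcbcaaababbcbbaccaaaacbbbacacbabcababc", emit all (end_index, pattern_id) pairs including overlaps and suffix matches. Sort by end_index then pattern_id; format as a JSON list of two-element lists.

Build:
Trie (insert patterns):
  n0 'ε': a→1 b→6
  n1 'a': a→2
  n2 'aa': a→3
  n3 'aaa': a→4
  n4 'aaaa': c→5
  n5 'aaaac': ·  [P0 ends]
  n6 'b': a→7 c→11
  n7 'ba': b→9 c→8
  n8 'bac': ·  [P1 ends]
  n9 'bab': c→10
  n10 'babc': ·  [P2 ends]
  n11 'bc': ·  [P3 ends]

BFS fail/out derivation:
  n1('a'): parent n0 fail=0; on 'a' 0 → fail=0;  out ∅∪∅=∅
  n6('b'): parent n0 fail=0; on 'b' 0 → fail=0;  out ∅∪∅=∅
  n2('aa'): parent n1 fail=0; on 'a' 0 → fail=1;  out ∅∪∅=∅
  n7('ba'): parent n6 fail=0; on 'a' 0 → fail=1;  out ∅∪∅=∅
  n11('bc'): parent n6 fail=0; on 'c' 0 → fail=0;  out {3}∪∅={3}
  n3('aaa'): parent n2 fail=1; on 'a' 1 → fail=2;  out ∅∪∅=∅
  n8('bac'): parent n7 fail=1; on 'c' 1→0 → fail=0;  out {1}∪∅={1}
  n9('bab'): parent n7 fail=1; on 'b' 1→0 → fail=6;  out ∅∪∅=∅
  n4('aaaa'): parent n3 fail=2; on 'a' 2 → fail=3;  out ∅∪∅=∅
  n10('babc'): parent n9 fail=6; on 'c' 6 → fail=11;  out {2}∪{3}={2,3}
  n5('aaaac'): parent n4 fail=3; on 'c' 3→2→1→0 → fail=0;  out {0}∪∅={0}

Run:
i=0 'b': node 0→6
i=1 'c': node 6→11  emit P3@[0:1]
i=2 'b': node 11→6 (fail-walked)
i=3 'a': node 6→7
i=4 'b': node 7→9
i=5 'c': node 9→10  emit P2@[2:5],P3@[4:5]
i=6 'c': node 10→0 (fail-walked)
i=7 'b': node 0→6
i=8 'a': node 6→7
i=9 'c': node 7→8  emit P1@[7:9]
i=10 'b': node 8→6 (fail-walked)
i=11 'b': node 6→6 (fail-walked)
i=12 'a': node 6→7
i=13 'b': node 7→9
i=14 'c': node 9→10  emit P2@[11:14],P3@[13:14]
i=15 'b': node 10→6 (fail-walked)
i=16 'c': node 6→11  emit P3@[15:16]
i=17 'a': node 11→1 (fail-walked)
i=18 'a': node 1→2
i=19 'a': node 2→3
i=20 'b': node 3→6 (fail-walked)
i=21 'a': node 6→7
i=22 'b': node 7→9
i=23 'b': node 9→6 (fail-walked)
i=24 'c': node 6→11  emit P3@[23:24]
i=25 'b': node 11→6 (fail-walked)
i=26 'b': node 6→6 (fail-walked)
i=27 'a': node 6→7
i=28 'c': node 7→8  emit P1@[26:28]
i=29 'c': node 8→0 (fail-walked)
i=30 'a': node 0→1
i=31 'a': node 1→2
i=32 'a': node 2→3
i=33 'a': node 3→4
i=34 'c': node 4→5  emit P0@[30:34]
i=35 'b': node 5→6 (fail-walked)
i=36 'b': node 6→6 (fail-walked)
i=37 'b': node 6→6 (fail-walked)
i=38 'a': node 6→7
i=39 'c': node 7→8  emit P1@[37:39]
i=40 'a': node 8→1 (fail-walked)
i=41 'c': node 1→0 (fail-walked)
i=42 'b': node 0→6
i=43 'a': node 6→7
i=44 'b': node 7→9
i=45 'c': node 9→10  emit P2@[42:45],P3@[44:45]
i=46 'a': node 10→1 (fail-walked)
i=47 'b': node 1→6 (fail-walked)
i=48 'a': node 6→7
i=49 'b': node 7→9
i=50 'c': node 9→10  emit P2@[47:50],P3@[49:50]

Result: [[1,3],[5,2],[5,3],[9,1],[14,2],[14,3],[16,3],[24,3],[28,1],[34,0],[39,1],[45,2],[45,3],[50,2],[50,3]]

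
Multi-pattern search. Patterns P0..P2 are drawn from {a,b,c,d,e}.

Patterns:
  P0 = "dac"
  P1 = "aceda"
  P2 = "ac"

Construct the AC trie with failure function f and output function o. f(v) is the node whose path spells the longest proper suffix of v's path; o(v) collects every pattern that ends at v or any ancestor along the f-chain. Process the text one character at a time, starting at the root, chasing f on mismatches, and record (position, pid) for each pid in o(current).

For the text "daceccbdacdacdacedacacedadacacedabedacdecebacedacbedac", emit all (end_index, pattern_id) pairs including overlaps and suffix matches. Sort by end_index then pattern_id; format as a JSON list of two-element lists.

Construct AC machine:
Trie (insert patterns):
  0='ε' goto a→4 d→1
  1='d' goto a→2
  2='da' goto c→3
  3='dac' goto ·  ←P0
  4='a' goto c→5
  5='ac' goto e→6  ←P2
  6='ace' goto d→7
  7='aced' goto a→8
  8='aceda' goto ·  ←P1

Failure links (BFS by depth):
  fail(1) 'd': from fail(0)=0 chase 'd': 0 ⇒ 0;  out=∅∪out(0)=∅
  fail(4) 'a': from fail(0)=0 chase 'a': 0 ⇒ 0;  out=∅∪out(0)=∅
  fail(2) 'da': from fail(1)=0 chase 'a': 0 ⇒ 4;  out=∅∪out(4)=∅
  fail(5) 'ac': from fail(4)=0 chase 'c': 0 ⇒ 0;  out={2}∪out(0)={2}
  fail(3) 'dac': from fail(2)=4 chase 'c': 4 ⇒ 5;  out={0}∪out(5)={0,2}
  fail(6) 'ace': from fail(5)=0 chase 'e': 0 ⇒ 0;  out=∅∪out(0)=∅
  fail(7) 'aced': from fail(6)=0 chase 'd': 0 ⇒ 1;  out=∅∪out(1)=∅
  fail(8) 'aceda': from fail(7)=1 chase 'a': 1 ⇒ 2;  out={1}∪out(2)={1}

Text stream:
[0] read 'd'  n0⇒n1
[1] read 'a'  n1⇒n2
[2] read 'c'  n2⇒n3  emit P0@[0:2],P2@[1:2]
[3] read 'e'  n3⇒n6 (fail-walked)
[4] read 'c'  n6⇒n0 (fail-walked)
[5] read 'c'  n0⇒n0
[6] read 'b'  n0⇒n0
[7] read 'd'  n0⇒n1
[8] read 'a'  n1⇒n2
[9] read 'c'  n2⇒n3  emit P0@[7:9],P2@[8:9]
[10] read 'd'  n3⇒n1 (fail-walked)
[11] read 'a'  n1⇒n2
[12] read 'c'  n2⇒n3  emit P0@[10:12],P2@[11:12]
[13] read 'd'  n3⇒n1 (fail-walked)
[14] read 'a'  n1⇒n2
[15] read 'c'  n2⇒n3  emit P0@[13:15],P2@[14:15]
[16] read 'e'  n3⇒n6 (fail-walked)
[17] read 'd'  n6⇒n7
[18] read 'a'  n7⇒n8  emit P1@[14:18]
[19] read 'c'  n8⇒n3 (fail-walked)  emit P0@[17:19],P2@[18:19]
[20] read 'a'  n3⇒n4 (fail-walked)
[21] read 'c'  n4⇒n5  emit P2@[20:21]
[22] read 'e'  n5⇒n6
[23] read 'd'  n6⇒n7
[24] read 'a'  n7⇒n8  emit P1@[20:24]
[25] read 'd'  n8⇒n1 (fail-walked)
[26] read 'a'  n1⇒n2
[27] read 'c'  n2⇒n3  emit P0@[25:27],P2@[26:27]
[28] read 'a'  n3⇒n4 (fail-walked)
[29] read 'c'  n4⇒n5  emit P2@[28:29]
[30] read 'e'  n5⇒n6
[31] read 'd'  n6⇒n7
[32] read 'a'  n7⇒n8  emit P1@[28:32]
[33] read 'b'  n8⇒n0 (fail-walked)
[34] read 'e'  n0⇒n0
[35] read 'd'  n0⇒n1
[36] read 'a'  n1⇒n2
[37] read 'c'  n2⇒n3  emit P0@[35:37],P2@[36:37]
[38] read 'd'  n3⇒n1 (fail-walked)
[39] read 'e'  n1⇒n0 (fail-walked)
[40] read 'c'  n0⇒n0
[41] read 'e'  n0⇒n0
[42] read 'b'  n0⇒n0
[43] read 'a'  n0⇒n4
[44] read 'c'  n4⇒n5  emit P2@[43:44]
[45] read 'e'  n5⇒n6
[46] read 'd'  n6⇒n7
[47] read 'a'  n7⇒n8  emit P1@[43:47]
[48] read 'c'  n8⇒n3 (fail-walked)  emit P0@[46:48],P2@[47:48]
[49] read 'b'  n3⇒n0 (fail-walked)
[50] read 'e'  n0⇒n0
[51] read 'd'  n0⇒n1
[52] read 'a'  n1⇒n2
[53] read 'c'  n2⇒n3  emit P0@[51:53],P2@[52:53]

Result: [[2,0],[2,2],[9,0],[9,2],[12,0],[12,2],[15,0],[15,2],[18,1],[19,0],[19,2],[21,2],[24,1],[27,0],[27,2],[29,2],[32,1],[37,0],[37,2],[44,2],[47,1],[48,0],[48,2],[53,0],[53,2]]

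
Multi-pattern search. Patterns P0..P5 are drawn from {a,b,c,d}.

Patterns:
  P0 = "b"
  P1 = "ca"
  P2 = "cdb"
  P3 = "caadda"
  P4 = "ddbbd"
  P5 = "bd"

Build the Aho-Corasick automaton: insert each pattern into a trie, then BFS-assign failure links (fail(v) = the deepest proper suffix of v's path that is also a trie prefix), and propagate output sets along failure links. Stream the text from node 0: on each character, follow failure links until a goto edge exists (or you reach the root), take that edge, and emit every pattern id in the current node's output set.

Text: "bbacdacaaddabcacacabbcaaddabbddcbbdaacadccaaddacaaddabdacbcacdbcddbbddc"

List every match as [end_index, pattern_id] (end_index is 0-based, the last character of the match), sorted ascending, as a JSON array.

Build:
Trie (insert patterns):
  0='ε' goto b→1 c→2 d→10
  1='b' goto d→15  [P0 ends]
  2='c' goto a→3 d→4
  3='ca' goto a→6  [P1 ends]
  4='cd' goto b→5
  5='cdb' goto ·  [P2 ends]
  6='caa' goto d→7
  7='caad' goto d→8
  8='caadd' goto a→9
  9='caadda' goto ·  [P3 ends]
  10='d' goto d→11
  11='dd' goto b→12
  12='ddb' goto b→13
  13='ddbb' goto d→14
  14='ddbbd' goto ·  [P4 ends]
  15='bd' goto ·  [P5 ends]

BFS fail/out derivation:
  n1('b'): parent n0 fail=0; on 'b' 0 → fail=0;  out {0}∪∅={0}
  n2('c'): parent n0 fail=0; on 'c' 0 → fail=0;  out ∅∪∅=∅
  n10('d'): parent n0 fail=0; on 'd' 0 → fail=0;  out ∅∪∅=∅
  n3('ca'): parent n2 fail=0; on 'a' 0 → fail=0;  out {1}∪∅={1}
  n4('cd'): parent n2 fail=0; on 'd' 0 → fail=10;  out ∅∪∅=∅
  n11('dd'): parent n10 fail=0; on 'd' 0 → fail=10;  out ∅∪∅=∅
  n15('bd'): parent n1 fail=0; on 'd' 0 → fail=10;  out {5}∪∅={5}
  n5('cdb'): parent n4 fail=10; on 'b' 10→0 → fail=1;  out {2}∪{0}={0,2}
  n6('caa'): parent n3 fail=0; on 'a' 0 → fail=0;  out ∅∪∅=∅
  n12('ddb'): parent n11 fail=10; on 'b' 10→0 → fail=1;  out ∅∪{0}={0}
  n7('caad'): parent n6 fail=0; on 'd' 0 → fail=10;  out ∅∪∅=∅
  n13('ddbb'): parent n12 fail=1; on 'b' 1→0 → fail=1;  out ∅∪{0}={0}
  n8('caadd'): parent n7 fail=10; on 'd' 10 → fail=11;  out ∅∪∅=∅
  n14('ddbbd'): parent n13 fail=1; on 'd' 1 → fail=15;  out {4}∪{5}={4,5}
  n9('caadda'): parent n8 fail=11; on 'a' 11→10→0 → fail=0;  out {3}∪∅={3}

Text stream:
i=0 'b': node 0→1  emit P0@[0:0]
i=1 'b': node 1→1 (fail-walked)  emit P0@[1:1]
i=2 'a': node 1→0 (fail-walked)
i=3 'c': node 0→2
i=4 'd': node 2→4
i=5 'a': node 4→0 (fail-walked)
i=6 'c': node 0→2
i=7 'a': node 2→3  emit P1@[6:7]
i=8 'a': node 3→6
i=9 'd': node 6→7
i=10 'd': node 7→8
i=11 'a': node 8→9  emit P3@[6:11]
i=12 'b': node 9→1 (fail-walked)  emit P0@[12:12]
i=13 'c': node 1→2 (fail-walked)
i=14 'a': node 2→3  emit P1@[13:14]
i=15 'c': node 3→2 (fail-walked)
i=16 'a': node 2→3  emit P1@[15:16]
i=17 'c': node 3→2 (fail-walked)
i=18 'a': node 2→3  emit P1@[17:18]
i=19 'b': node 3→1 (fail-walked)  emit P0@[19:19]
i=20 'b': node 1→1 (fail-walked)  emit P0@[20:20]
i=21 'c': node 1→2 (fail-walked)
i=22 'a': node 2→3  emit P1@[21:22]
i=23 'a': node 3→6
i=24 'd': node 6→7
i=25 'd': node 7→8
i=26 'a': node 8→9  emit P3@[21:26]
i=27 'b': node 9→1 (fail-walked)  emit P0@[27:27]
i=28 'b': node 1→1 (fail-walked)  emit P0@[28:28]
i=29 'd': node 1→15  emit P5@[28:29]
i=30 'd': node 15→11 (fail-walked)
i=31 'c': node 11→2 (fail-walked)
i=32 'b': node 2→1 (fail-walked)  emit P0@[32:32]
i=33 'b': node 1→1 (fail-walked)  emit P0@[33:33]
i=34 'd': node 1→15  emit P5@[33:34]
i=35 'a': node 15→0 (fail-walked)
i=36 'a': node 0→0
i=37 'c': node 0→2
i=38 'a': node 2→3  emit P1@[37:38]
i=39 'd': node 3→10 (fail-walked)
i=40 'c': node 10→2 (fail-walked)
i=41 'c': node 2→2 (fail-walked)
i=42 'a': node 2→3  emit P1@[41:42]
i=43 'a': node 3→6
i=44 'd': node 6→7
i=45 'd': node 7→8
i=46 'a': node 8→9  emit P3@[41:46]
i=47 'c': node 9→2 (fail-walked)
i=48 'a': node 2→3  emit P1@[47:48]
i=49 'a': node 3→6
i=50 'd': node 6→7
i=51 'd': node 7→8
i=52 'a': node 8→9  emit P3@[47:52]
i=53 'b': node 9→1 (fail-walked)  emit P0@[53:53]
i=54 'd': node 1→15  emit P5@[53:54]
i=55 'a': node 15→0 (fail-walked)
i=56 'c': node 0→2
i=57 'b': node 2→1 (fail-walked)  emit P0@[57:57]
i=58 'c': node 1→2 (fail-walked)
i=59 'a': node 2→3  emit P1@[58:59]
i=60 'c': node 3→2 (fail-walked)
i=61 'd': node 2→4
i=62 'b': node 4→5  emit P0@[62:62],P2@[60:62]
i=63 'c': node 5→2 (fail-walked)
i=64 'd': node 2→4
i=65 'd': node 4→11 (fail-walked)
i=66 'b': node 11→12  emit P0@[66:66]
i=67 'b': node 12→13  emit P0@[67:67]
i=68 'd': node 13→14  emit P4@[64:68],P5@[67:68]
i=69 'd': node 14→11 (fail-walked)
i=70 'c': node 11→2 (fail-walked)

Result: [[0,0],[1,0],[7,1],[11,3],[12,0],[14,1],[16,1],[18,1],[19,0],[20,0],[22,1],[26,3],[27,0],[28,0],[29,5],[32,0],[33,0],[34,5],[38,1],[42,1],[46,3],[48,1],[52,3],[53,0],[54,5],[57,0],[59,1],[62,0],[62,2],[66,0],[67,0],[68,4],[68,5]]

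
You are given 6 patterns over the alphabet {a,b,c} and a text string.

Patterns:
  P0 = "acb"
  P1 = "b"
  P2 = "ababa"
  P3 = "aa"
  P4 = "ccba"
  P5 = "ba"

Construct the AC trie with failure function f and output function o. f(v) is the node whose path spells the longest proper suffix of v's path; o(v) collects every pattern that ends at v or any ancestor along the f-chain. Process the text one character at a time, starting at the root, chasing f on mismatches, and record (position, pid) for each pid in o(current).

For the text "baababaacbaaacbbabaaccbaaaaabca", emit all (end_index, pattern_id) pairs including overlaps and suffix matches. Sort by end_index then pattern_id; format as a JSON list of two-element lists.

Build automaton:
Trie (insert patterns):
  0='ε' goto a→1 b→4 c→10
  1='a' goto a→9 b→5 c→2
  2='ac' goto b→3
  3='acb' goto ·  [P0 ends]
  4='b' goto a→14  [P1 ends]
  5='ab' goto a→6
  6='aba' goto b→7
  7='abab' goto a→8
  8='ababa' goto ·  [P2 ends]
  9='aa' goto ·  [P3 ends]
  10='c' goto c→11
  11='cc' goto b→12
  12='ccb' goto a→13
  13='ccba' goto ·  [P4 ends]
  14='ba' goto ·  [P5 ends]

Failure links (BFS by depth):
  n1('a'): parent n0 fail=0; on 'a' 0 → fail=0;  out ∅∪∅=∅
  n4('b'): parent n0 fail=0; on 'b' 0 → fail=0;  out {1}∪∅={1}
  n10('c'): parent n0 fail=0; on 'c' 0 → fail=0;  out ∅∪∅=∅
  n2('ac'): parent n1 fail=0; on 'c' 0 → fail=10;  out ∅∪∅=∅
  n5('ab'): parent n1 fail=0; on 'b' 0 → fail=4;  out ∅∪{1}={1}
  n9('aa'): parent n1 fail=0; on 'a' 0 → fail=1;  out {3}∪∅={3}
  n11('cc'): parent n10 fail=0; on 'c' 0 → fail=10;  out ∅∪∅=∅
  n14('ba'): parent n4 fail=0; on 'a' 0 → fail=1;  out {5}∪∅={5}
  n3('acb'): parent n2 fail=10; on 'b' 10→0 → fail=4;  out {0}∪{1}={0,1}
  n6('aba'): parent n5 fail=4; on 'a' 4 → fail=14;  out ∅∪{5}={5}
  n12('ccb'): parent n11 fail=10; on 'b' 10→0 → fail=4;  out ∅∪{1}={1}
  n7('abab'): parent n6 fail=14; on 'b' 14→1 → fail=5;  out ∅∪{1}={1}
  n13('ccba'): parent n12 fail=4; on 'a' 4 → fail=14;  out {4}∪{5}={4,5}
  n8('ababa'): parent n7 fail=5; on 'a' 5 → fail=6;  out {2}∪{5}={2,5}

Scan:
[0] read 'b'  n0⇒n4  emit P1@[0:0]
[1] read 'a'  n4⇒n14  emit P5@[0:1]
[2] read 'a'  n14⇒n9 (fail-walked)  emit P3@[1:2]
[3] read 'b'  n9⇒n5 (fail-walked)  emit P1@[3:3]
[4] read 'a'  n5⇒n6  emit P5@[3:4]
[5] read 'b'  n6⇒n7  emit P1@[5:5]
[6] read 'a'  n7⇒n8  emit P2@[2:6],P5@[5:6]
[7] read 'a'  n8⇒n9 (fail-walked)  emit P3@[6:7]
[8] read 'c'  n9⇒n2 (fail-walked)
[9] read 'b'  n2⇒n3  emit P0@[7:9],P1@[9:9]
[10] read 'a'  n3⇒n14 (fail-walked)  emit P5@[9:10]
[11] read 'a'  n14⇒n9 (fail-walked)  emit P3@[10:11]
[12] read 'a'  n9⇒n9 (fail-walked)  emit P3@[11:12]
[13] read 'c'  n9⇒n2 (fail-walked)
[14] read 'b'  n2⇒n3  emit P0@[12:14],P1@[14:14]
[15] read 'b'  n3⇒n4 (fail-walked)  emit P1@[15:15]
[16] read 'a'  n4⇒n14  emit P5@[15:16]
[17] read 'b'  n14⇒n5 (fail-walked)  emit P1@[17:17]
[18] read 'a'  n5⇒n6  emit P5@[17:18]
[19] read 'a'  n6⇒n9 (fail-walked)  emit P3@[18:19]
[20] read 'c'  n9⇒n2 (fail-walked)
[21] read 'c'  n2⇒n11 (fail-walked)
[22] read 'b'  n11⇒n12  emit P1@[22:22]
[23] read 'a'  n12⇒n13  emit P4@[20:23],P5@[22:23]
[24] read 'a'  n13⇒n9 (fail-walked)  emit P3@[23:24]
[25] read 'a'  n9⇒n9 (fail-walked)  emit P3@[24:25]
[26] read 'a'  n9⇒n9 (fail-walked)  emit P3@[25:26]
[27] read 'a'  n9⇒n9 (fail-walked)  emit P3@[26:27]
[28] read 'b'  n9⇒n5 (fail-walked)  emit P1@[28:28]
[29] read 'c'  n5⇒n10 (fail-walked)
[30] read 'a'  n10⇒n1 (fail-walked)

Matches: [[0,1],[1,5],[2,3],[3,1],[4,5],[5,1],[6,2],[6,5],[7,3],[9,0],[9,1],[10,5],[11,3],[12,3],[14,0],[14,1],[15,1],[16,5],[17,1],[18,5],[19,3],[22,1],[23,4],[23,5],[24,3],[25,3],[26,3],[27,3],[28,1]]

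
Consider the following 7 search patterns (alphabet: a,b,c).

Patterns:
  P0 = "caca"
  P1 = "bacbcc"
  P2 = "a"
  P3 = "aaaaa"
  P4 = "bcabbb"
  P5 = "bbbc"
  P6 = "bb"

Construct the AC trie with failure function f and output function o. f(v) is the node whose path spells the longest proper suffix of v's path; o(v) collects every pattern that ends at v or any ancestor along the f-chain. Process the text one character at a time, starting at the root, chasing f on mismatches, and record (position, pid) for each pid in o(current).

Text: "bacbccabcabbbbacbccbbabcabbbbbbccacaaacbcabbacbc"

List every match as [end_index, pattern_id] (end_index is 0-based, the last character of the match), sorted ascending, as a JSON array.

Construct AC machine:
Trie nodes:
  0='ε' goto a→11 b→5 c→1
  1='c' goto a→2
  2='ca' goto c→3
  3='cac' goto a→4
  4='caca' goto ·  [P0 ends]
  5='b' goto a→6 b→21 c→16
  6='ba' goto c→7
  7='bac' goto b→8
  8='bacb' goto c→9
  9='bacbc' goto c→10
  10='bacbcc' goto ·  [P1 ends]
  11='a' goto a→12  [P2 ends]
  12='aa' goto a→13
  13='aaa' goto a→14
  14='aaaa' goto a→15
  15='aaaaa' goto ·  [P3 ends]
  16='bc' goto a→17
  17='bca' goto b→18
  18='bcab' goto b→19
  19='bcabb' goto b→20
  20='bcabbb' goto ·  [P4 ends]
  21='bb' goto b→22  [P6 ends]
  22='bbb' goto c→23
  23='bbbc' goto ·  [P5 ends]

Failure links (BFS by depth):
  fail(1) 'c': from fail(0)=0 chase 'c': 0 ⇒ 0;  out=∅∪out(0)=∅
  fail(5) 'b': from fail(0)=0 chase 'b': 0 ⇒ 0;  out=∅∪out(0)=∅
  fail(11) 'a': from fail(0)=0 chase 'a': 0 ⇒ 0;  out={2}∪out(0)={2}
  fail(2) 'ca': from fail(1)=0 chase 'a': 0 ⇒ 11;  out=∅∪out(11)={2}
  fail(6) 'ba': from fail(5)=0 chase 'a': 0 ⇒ 11;  out=∅∪out(11)={2}
  fail(12) 'aa': from fail(11)=0 chase 'a': 0 ⇒ 11;  out=∅∪out(11)={2}
  fail(16) 'bc': from fail(5)=0 chase 'c': 0 ⇒ 1;  out=∅∪out(1)=∅
  fail(21) 'bb': from fail(5)=0 chase 'b': 0 ⇒ 5;  out={6}∪out(5)={6}
  fail(3) 'cac': from fail(2)=11 chase 'c': 11→0 ⇒ 1;  out=∅∪out(1)=∅
  fail(7) 'bac': from fail(6)=11 chase 'c': 11→0 ⇒ 1;  out=∅∪out(1)=∅
  fail(13) 'aaa': from fail(12)=11 chase 'a': 11 ⇒ 12;  out=∅∪out(12)={2}
  fail(17) 'bca': from fail(16)=1 chase 'a': 1 ⇒ 2;  out=∅∪out(2)={2}
  fail(22) 'bbb': from fail(21)=5 chase 'b': 5 ⇒ 21;  out=∅∪out(21)={6}
  fail(4) 'caca': from fail(3)=1 chase 'a': 1 ⇒ 2;  out={0}∪out(2)={0,2}
  fail(8) 'bacb': from fail(7)=1 chase 'b': 1→0 ⇒ 5;  out=∅∪out(5)=∅
  fail(14) 'aaaa': from fail(13)=12 chase 'a': 12 ⇒ 13;  out=∅∪out(13)={2}
  fail(18) 'bcab': from fail(17)=2 chase 'b': 2→11→0 ⇒ 5;  out=∅∪out(5)=∅
  fail(23) 'bbbc': from fail(22)=21 chase 'c': 21→5 ⇒ 16;  out={5}∪out(16)={5}
  fail(9) 'bacbc': from fail(8)=5 chase 'c': 5 ⇒ 16;  out=∅∪out(16)=∅
  fail(15) 'aaaaa': from fail(14)=13 chase 'a': 13 ⇒ 14;  out={3}∪out(14)={2,3}
  fail(19) 'bcabb': from fail(18)=5 chase 'b': 5 ⇒ 21;  out=∅∪out(21)={6}
  fail(10) 'bacbcc': from fail(9)=16 chase 'c': 16→1→0 ⇒ 1;  out={1}∪out(1)={1}
  fail(20) 'bcabbb': from fail(19)=21 chase 'b': 21 ⇒ 22;  out={4}∪out(22)={4,6}

Scan:
[0] read 'b'  n0⇒n5
[1] read 'a'  n5⇒n6  → match P2@[1:1]
[2] read 'c'  n6⇒n7
[3] read 'b'  n7⇒n8
[4] read 'c'  n8⇒n9
[5] read 'c'  n9⇒n10  → match P1@[0:5]
[6] read 'a'  n10⇒n2 (via fail)  → match P2@[6:6]
[7] read 'b'  n2⇒n5 (via fail)
[8] read 'c'  n5⇒n16
[9] read 'a'  n16⇒n17  → match P2@[9:9]
[10] read 'b'  n17⇒n18
[11] read 'b'  n18⇒n19  → match P6@[10:11]
[12] read 'b'  n19⇒n20  → match P4@[7:12],P6@[11:12]
[13] read 'b'  n20⇒n22 (via fail)  → match P6@[12:13]
[14] read 'a'  n22⇒n6 (via fail)  → match P2@[14:14]
[15] read 'c'  n6⇒n7
[16] read 'b'  n7⇒n8
[17] read 'c'  n8⇒n9
[18] read 'c'  n9⇒n10  → match P1@[13:18]
[19] read 'b'  n10⇒n5 (via fail)
[20] read 'b'  n5⇒n21  → match P6@[19:20]
[21] read 'a'  n21⇒n6 (via fail)  → match P2@[21:21]
[22] read 'b'  n6⇒n5 (via fail)
[23] read 'c'  n5⇒n16
[24] read 'a'  n16⇒n17  → match P2@[24:24]
[25] read 'b'  n17⇒n18
[26] read 'b'  n18⇒n19  → match P6@[25:26]
[27] read 'b'  n19⇒n20  → match P4@[22:27],P6@[26:27]
[28] read 'b'  n20⇒n22 (via fail)  → match P6@[27:28]
[29] read 'b'  n22⇒n22 (via fail)  → match P6@[28:29]
[30] read 'b'  n22⇒n22 (via fail)  → match P6@[29:30]
[31] read 'c'  n22⇒n23  → match P5@[28:31]
[32] read 'c'  n23⇒n1 (via fail)
[33] read 'a'  n1⇒n2  → match P2@[33:33]
[34] read 'c'  n2⇒n3
[35] read 'a'  n3⇒n4  → match P0@[32:35],P2@[35:35]
[36] read 'a'  n4⇒n12 (via fail)  → match P2@[36:36]
[37] read 'a'  n12⇒n13  → match P2@[37:37]
[38] read 'c'  n13⇒n1 (via fail)
[39] read 'b'  n1⇒n5 (via fail)
[40] read 'c'  n5⇒n16
[41] read 'a'  n16⇒n17  → match P2@[41:41]
[42] read 'b'  n17⇒n18
[43] read 'b'  n18⇒n19  → match P6@[42:43]
[44] read 'a'  n19⇒n6 (via fail)  → match P2@[44:44]
[45] read 'c'  n6⇒n7
[46] read 'b'  n7⇒n8
[47] read 'c'  n8⇒n9

All matches (sorted): [[1,2],[5,1],[6,2],[9,2],[11,6],[12,4],[12,6],[13,6],[14,2],[18,1],[20,6],[21,2],[24,2],[26,6],[27,4],[27,6],[28,6],[29,6],[30,6],[31,5],[33,2],[35,0],[35,2],[36,2],[37,2],[41,2],[43,6],[44,2]]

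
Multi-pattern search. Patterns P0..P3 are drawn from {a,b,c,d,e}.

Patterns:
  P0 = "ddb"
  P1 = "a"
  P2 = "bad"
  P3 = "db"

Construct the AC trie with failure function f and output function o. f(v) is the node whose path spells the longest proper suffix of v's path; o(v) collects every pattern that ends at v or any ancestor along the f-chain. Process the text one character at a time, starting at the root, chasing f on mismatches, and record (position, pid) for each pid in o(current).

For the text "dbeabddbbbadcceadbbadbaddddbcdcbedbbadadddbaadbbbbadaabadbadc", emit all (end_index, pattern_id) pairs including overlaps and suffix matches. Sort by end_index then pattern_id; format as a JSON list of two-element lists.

Build:
Trie (insert patterns):
  n0 'ε': a→4 b→5 d→1
  n1 'd': b→8 d→2
  n2 'dd': b→3
  n3 'ddb': ·  ←P0
  n4 'a': ·  ←P1
  n5 'b': a→6
  n6 'ba': d→7
  n7 'bad': ·  ←P2
  n8 'db': ·  ←P3

BFS fail/out derivation:
  n1('d'): parent n0 fail=0; on 'd' 0 → fail=0;  out ∅∪∅=∅
  n4('a'): parent n0 fail=0; on 'a' 0 → fail=0;  out {1}∪∅={1}
  n5('b'): parent n0 fail=0; on 'b' 0 → fail=0;  out ∅∪∅=∅
  n2('dd'): parent n1 fail=0; on 'd' 0 → fail=1;  out ∅∪∅=∅
  n6('ba'): parent n5 fail=0; on 'a' 0 → fail=4;  out ∅∪{1}={1}
  n8('db'): parent n1 fail=0; on 'b' 0 → fail=5;  out {3}∪∅={3}
  n3('ddb'): parent n2 fail=1; on 'b' 1 → fail=8;  out {0}∪{3}={0,3}
  n7('bad'): parent n6 fail=4; on 'd' 4→0 → fail=1;  out {2}∪∅={2}

Run:
[0] read 'd'  n0⇒n1
[1] read 'b'  n1⇒n8  ** P3@[0:1]
[2] read 'e'  n8⇒n0 ·f
[3] read 'a'  n0⇒n4  ** P1@[3:3]
[4] read 'b'  n4⇒n5 ·f
[5] read 'd'  n5⇒n1 ·f
[6] read 'd'  n1⇒n2
[7] read 'b'  n2⇒n3  ** P0@[5:7],P3@[6:7]
[8] read 'b'  n3⇒n5 ·f
[9] read 'b'  n5⇒n5 ·f
[10] read 'a'  n5⇒n6  ** P1@[10:10]
[11] read 'd'  n6⇒n7  ** P2@[9:11]
[12] read 'c'  n7⇒n0 ·f
[13] read 'c'  n0⇒n0
[14] read 'e'  n0⇒n0
[15] read 'a'  n0⇒n4  ** P1@[15:15]
[16] read 'd'  n4⇒n1 ·f
[17] read 'b'  n1⇒n8  ** P3@[16:17]
[18] read 'b'  n8⇒n5 ·f
[19] read 'a'  n5⇒n6  ** P1@[19:19]
[20] read 'd'  n6⇒n7  ** P2@[18:20]
[21] read 'b'  n7⇒n8 ·f  ** P3@[20:21]
[22] read 'a'  n8⇒n6 ·f  ** P1@[22:22]
[23] read 'd'  n6⇒n7  ** P2@[21:23]
[24] read 'd'  n7⇒n2 ·f
[25] read 'd'  n2⇒n2 ·f
[26] read 'd'  n2⇒n2 ·f
[27] read 'b'  n2⇒n3  ** P0@[25:27],P3@[26:27]
[28] read 'c'  n3⇒n0 ·f
[29] read 'd'  n0⇒n1
[30] read 'c'  n1⇒n0 ·f
[31] read 'b'  n0⇒n5
[32] read 'e'  n5⇒n0 ·f
[33] read 'd'  n0⇒n1
[34] read 'b'  n1⇒n8  ** P3@[33:34]
[35] read 'b'  n8⇒n5 ·f
[36] read 'a'  n5⇒n6  ** P1@[36:36]
[37] read 'd'  n6⇒n7  ** P2@[35:37]
[38] read 'a'  n7⇒n4 ·f  ** P1@[38:38]
[39] read 'd'  n4⇒n1 ·f
[40] read 'd'  n1⇒n2
[41] read 'd'  n2⇒n2 ·f
[42] read 'b'  n2⇒n3  ** P0@[40:42],P3@[41:42]
[43] read 'a'  n3⇒n6 ·f  ** P1@[43:43]
[44] read 'a'  n6⇒n4 ·f  ** P1@[44:44]
[45] read 'd'  n4⇒n1 ·f
[46] read 'b'  n1⇒n8  ** P3@[45:46]
[47] read 'b'  n8⇒n5 ·f
[48] read 'b'  n5⇒n5 ·f
[49] read 'b'  n5⇒n5 ·f
[50] read 'a'  n5⇒n6  ** P1@[50:50]
[51] read 'd'  n6⇒n7  ** P2@[49:51]
[52] read 'a'  n7⇒n4 ·f  ** P1@[52:52]
[53] read 'a'  n4⇒n4 ·f  ** P1@[53:53]
[54] read 'b'  n4⇒n5 ·f
[55] read 'a'  n5⇒n6  ** P1@[55:55]
[56] read 'd'  n6⇒n7  ** P2@[54:56]
[57] read 'b'  n7⇒n8 ·f  ** P3@[56:57]
[58] read 'a'  n8⇒n6 ·f  ** P1@[58:58]
[59] read 'd'  n6⇒n7  ** P2@[57:59]
[60] read 'c'  n7⇒n0 ·f

Result: [[1,3],[3,1],[7,0],[7,3],[10,1],[11,2],[15,1],[17,3],[19,1],[20,2],[21,3],[22,1],[23,2],[27,0],[27,3],[34,3],[36,1],[37,2],[38,1],[42,0],[42,3],[43,1],[44,1],[46,3],[50,1],[51,2],[52,1],[53,1],[55,1],[56,2],[57,3],[58,1],[59,2]]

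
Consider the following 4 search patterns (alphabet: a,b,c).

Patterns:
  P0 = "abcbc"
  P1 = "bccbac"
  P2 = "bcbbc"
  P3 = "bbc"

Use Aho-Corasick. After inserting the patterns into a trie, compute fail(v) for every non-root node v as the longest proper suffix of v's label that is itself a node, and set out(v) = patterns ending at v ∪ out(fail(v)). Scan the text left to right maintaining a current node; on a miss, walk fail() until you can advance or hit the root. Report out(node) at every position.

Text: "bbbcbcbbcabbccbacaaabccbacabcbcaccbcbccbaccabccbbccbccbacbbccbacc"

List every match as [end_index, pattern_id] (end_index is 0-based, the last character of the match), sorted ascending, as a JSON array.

Build:
Trie (insert patterns):
  0='ε' goto a→1 b→6
  1='a' goto b→2
  2='ab' goto c→3
  3='abc' goto b→4
  4='abcb' goto c→5
  5='abcbc' goto ·  [P0 ends]
  6='b' goto b→15 c→7
  7='bc' goto b→12 c→8
  8='bcc' goto b→9
  9='bccb' goto a→10
  10='bccba' goto c→11
  11='bccbac' goto ·  [P1 ends]
  12='bcb' goto b→13
  13='bcbb' goto c→14
  14='bcbbc' goto ·  [P2 ends]
  15='bb' goto c→16
  16='bbc' goto ·  [P3 ends]

Failure links (BFS by depth):
  n1('a'): parent n0 fail=0; on 'a' 0 → fail=0;  out ∅∪∅=∅
  n6('b'): parent n0 fail=0; on 'b' 0 → fail=0;  out ∅∪∅=∅
  n2('ab'): parent n1 fail=0; on 'b' 0 → fail=6;  out ∅∪∅=∅
  n7('bc'): parent n6 fail=0; on 'c' 0 → fail=0;  out ∅∪∅=∅
  n15('bb'): parent n6 fail=0; on 'b' 0 → fail=6;  out ∅∪∅=∅
  n3('abc'): parent n2 fail=6; on 'c' 6 → fail=7;  out ∅∪∅=∅
  n8('bcc'): parent n7 fail=0; on 'c' 0 → fail=0;  out ∅∪∅=∅
  n12('bcb'): parent n7 fail=0; on 'b' 0 → fail=6;  out ∅∪∅=∅
  n16('bbc'): parent n15 fail=6; on 'c' 6 → fail=7;  out {3}∪∅={3}
  n4('abcb'): parent n3 fail=7; on 'b' 7 → fail=12;  out ∅∪∅=∅
  n9('bccb'): parent n8 fail=0; on 'b' 0 → fail=6;  out ∅∪∅=∅
  n13('bcbb'): parent n12 fail=6; on 'b' 6 → fail=15;  out ∅∪∅=∅
  n5('abcbc'): parent n4 fail=12; on 'c' 12→6 → fail=7;  out {0}∪∅={0}
  n10('bccba'): parent n9 fail=6; on 'a' 6→0 → fail=1;  out ∅∪∅=∅
  n14('bcbbc'): parent n13 fail=15; on 'c' 15 → fail=16;  out {2}∪{3}={2,3}
  n11('bccbac'): parent n10 fail=1; on 'c' 1→0 → fail=0;  out {1}∪∅={1}

Run:
[0] read 'b'  n0⇒n6
[1] read 'b'  n6⇒n15
[2] read 'b'  n15⇒n15 (via fail)
[3] read 'c'  n15⇒n16  ** P3@[1:3]
[4] read 'b'  n16⇒n12 (via fail)
[5] read 'c'  n12⇒n7 (via fail)
[6] read 'b'  n7⇒n12
[7] read 'b'  n12⇒n13
[8] read 'c'  n13⇒n14  ** P2@[4:8],P3@[6:8]
[9] read 'a'  n14⇒n1 (via fail)
[10] read 'b'  n1⇒n2
[11] read 'b'  n2⇒n15 (via fail)
[12] read 'c'  n15⇒n16  ** P3@[10:12]
[13] read 'c'  n16⇒n8 (via fail)
[14] read 'b'  n8⇒n9
[15] read 'a'  n9⇒n10
[16] read 'c'  n10⇒n11  ** P1@[11:16]
[17] read 'a'  n11⇒n1 (via fail)
[18] read 'a'  n1⇒n1 (via fail)
[19] read 'a'  n1⇒n1 (via fail)
[20] read 'b'  n1⇒n2
[21] read 'c'  n2⇒n3
[22] read 'c'  n3⇒n8 (via fail)
[23] read 'b'  n8⇒n9
[24] read 'a'  n9⇒n10
[25] read 'c'  n10⇒n11  ** P1@[20:25]
[26] read 'a'  n11⇒n1 (via fail)
[27] read 'b'  n1⇒n2
[28] read 'c'  n2⇒n3
[29] read 'b'  n3⇒n4
[30] read 'c'  n4⇒n5  ** P0@[26:30]
[31] read 'a'  n5⇒n1 (via fail)
[32] read 'c'  n1⇒n0 (via fail)
[33] read 'c'  n0⇒n0
[34] read 'b'  n0⇒n6
[35] read 'c'  n6⇒n7
[36] read 'b'  n7⇒n12
[37] read 'c'  n12⇒n7 (via fail)
[38] read 'c'  n7⇒n8
[39] read 'b'  n8⇒n9
[40] read 'a'  n9⇒n10
[41] read 'c'  n10⇒n11  ** P1@[36:41]
[42] read 'c'  n11⇒n0 (via fail)
[43] read 'a'  n0⇒n1
[44] read 'b'  n1⇒n2
[45] read 'c'  n2⇒n3
[46] read 'c'  n3⇒n8 (via fail)
[47] read 'b'  n8⇒n9
[48] read 'b'  n9⇒n15 (via fail)
[49] read 'c'  n15⇒n16  ** P3@[47:49]
[50] read 'c'  n16⇒n8 (via fail)
[51] read 'b'  n8⇒n9
[52] read 'c'  n9⇒n7 (via fail)
[53] read 'c'  n7⇒n8
[54] read 'b'  n8⇒n9
[55] read 'a'  n9⇒n10
[56] read 'c'  n10⇒n11  ** P1@[51:56]
[57] read 'b'  n11⇒n6 (via fail)
[58] read 'b'  n6⇒n15
[59] read 'c'  n15⇒n16  ** P3@[57:59]
[60] read 'c'  n16⇒n8 (via fail)
[61] read 'b'  n8⇒n9
[62] read 'a'  n9⇒n10
[63] read 'c'  n10⇒n11  ** P1@[58:63]
[64] read 'c'  n11⇒n0 (via fail)

All matches (sorted): [[3,3],[8,2],[8,3],[12,3],[16,1],[25,1],[30,0],[41,1],[49,3],[56,1],[59,3],[63,1]]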